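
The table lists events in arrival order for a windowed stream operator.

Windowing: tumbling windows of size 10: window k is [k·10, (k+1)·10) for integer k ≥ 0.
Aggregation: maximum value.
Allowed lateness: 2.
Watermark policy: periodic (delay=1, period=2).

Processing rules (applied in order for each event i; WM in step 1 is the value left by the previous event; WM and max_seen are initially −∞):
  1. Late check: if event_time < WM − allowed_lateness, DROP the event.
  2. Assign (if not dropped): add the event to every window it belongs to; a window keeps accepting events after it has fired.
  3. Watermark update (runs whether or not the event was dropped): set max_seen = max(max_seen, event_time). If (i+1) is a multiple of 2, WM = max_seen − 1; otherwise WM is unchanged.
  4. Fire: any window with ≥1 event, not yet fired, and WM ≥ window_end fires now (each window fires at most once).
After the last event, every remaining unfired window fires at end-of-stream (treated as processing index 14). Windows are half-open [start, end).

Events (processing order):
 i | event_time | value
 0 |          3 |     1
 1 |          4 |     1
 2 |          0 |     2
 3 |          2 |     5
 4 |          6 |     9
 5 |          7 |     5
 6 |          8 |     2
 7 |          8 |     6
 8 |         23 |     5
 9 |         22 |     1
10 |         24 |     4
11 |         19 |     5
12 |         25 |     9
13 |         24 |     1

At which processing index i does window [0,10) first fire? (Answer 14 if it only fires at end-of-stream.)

9

i=0 t=3 v=1: → [0,10); WM=−∞
i=1 t=4 v=1: → [0,10); WM=3
i=2 t=0 v=2: DROP (t<3-2); WM=3
i=3 t=2 v=5: → [0,10); WM=3
i=4 t=6 v=9: → [0,10); WM=3
i=5 t=7 v=5: → [0,10); WM=6
i=6 t=8 v=2: → [0,10); WM=6
i=7 t=8 v=6: → [0,10); WM=7
i=8 t=23 v=5: → [20,30); WM=7
i=9 t=22 v=1: → [20,30); WM=22; [0,10) fires=9
i=10 t=24 v=4: → [20,30); WM=22
i=11 t=19 v=5: DROP (t<22-2); WM=23
i=12 t=25 v=9: → [20,30); WM=23
i=13 t=24 v=1: → [20,30); WM=24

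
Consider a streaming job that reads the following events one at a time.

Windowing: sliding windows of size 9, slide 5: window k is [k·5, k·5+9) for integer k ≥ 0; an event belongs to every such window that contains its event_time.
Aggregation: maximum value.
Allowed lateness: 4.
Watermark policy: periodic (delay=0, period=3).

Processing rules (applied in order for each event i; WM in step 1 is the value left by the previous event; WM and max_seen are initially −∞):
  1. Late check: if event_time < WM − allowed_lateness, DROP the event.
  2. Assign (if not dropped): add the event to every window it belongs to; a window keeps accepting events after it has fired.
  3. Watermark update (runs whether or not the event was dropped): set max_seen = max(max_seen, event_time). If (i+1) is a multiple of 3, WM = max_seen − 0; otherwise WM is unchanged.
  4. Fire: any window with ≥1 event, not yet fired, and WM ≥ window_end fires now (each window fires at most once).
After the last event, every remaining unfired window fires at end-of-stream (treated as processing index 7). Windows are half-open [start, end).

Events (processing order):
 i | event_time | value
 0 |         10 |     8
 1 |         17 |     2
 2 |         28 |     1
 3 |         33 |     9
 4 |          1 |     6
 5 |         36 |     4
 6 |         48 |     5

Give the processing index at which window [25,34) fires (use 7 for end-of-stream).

5

i=0 t=10 v=8: → [10,19),[5,14); WM=−∞
i=1 t=17 v=2: → [15,24),[10,19); WM=−∞
i=2 t=28 v=1: → [25,34),[20,29); WM=28; [5,14) fires=8 [10,19) fires=8 [15,24) fires=2
i=3 t=33 v=9: → [30,39),[25,34); WM=28
i=4 t=1 v=6: DROP (t<28-4); WM=28
i=5 t=36 v=4: → [35,44),[30,39); WM=36; [20,29) fires=1 [25,34) fires=9
i=6 t=48 v=5: → [45,54),[40,49); WM=36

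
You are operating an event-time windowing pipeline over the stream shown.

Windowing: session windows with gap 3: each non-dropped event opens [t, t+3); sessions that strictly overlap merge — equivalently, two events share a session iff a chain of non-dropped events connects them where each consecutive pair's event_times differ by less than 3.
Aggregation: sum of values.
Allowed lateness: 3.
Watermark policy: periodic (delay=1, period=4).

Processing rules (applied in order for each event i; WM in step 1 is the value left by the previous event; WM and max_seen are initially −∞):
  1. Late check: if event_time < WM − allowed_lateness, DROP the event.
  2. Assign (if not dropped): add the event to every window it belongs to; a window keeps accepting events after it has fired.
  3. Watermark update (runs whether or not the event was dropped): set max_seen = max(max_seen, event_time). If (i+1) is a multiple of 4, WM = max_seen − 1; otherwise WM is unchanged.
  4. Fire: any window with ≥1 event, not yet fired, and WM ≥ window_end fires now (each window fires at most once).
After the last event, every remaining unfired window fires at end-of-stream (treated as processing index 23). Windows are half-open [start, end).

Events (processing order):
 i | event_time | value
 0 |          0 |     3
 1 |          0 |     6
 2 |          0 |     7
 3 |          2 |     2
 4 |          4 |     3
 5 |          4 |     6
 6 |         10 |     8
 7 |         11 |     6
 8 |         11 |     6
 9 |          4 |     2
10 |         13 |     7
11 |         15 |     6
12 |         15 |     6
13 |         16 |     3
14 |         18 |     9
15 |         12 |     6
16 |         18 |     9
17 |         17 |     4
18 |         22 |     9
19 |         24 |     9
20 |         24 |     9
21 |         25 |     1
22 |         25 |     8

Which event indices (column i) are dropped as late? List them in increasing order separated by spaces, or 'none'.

i=0 t=0 v=3: → [0,3); WM=−∞
i=1 t=0 v=6: → [0,3); WM=−∞
i=2 t=0 v=7: → [0,3); WM=−∞
i=3 t=2 v=2: → [0,5); WM=1
i=4 t=4 v=3: → [0,7); WM=1
i=5 t=4 v=6: → [0,7); WM=1
i=6 t=10 v=8: → [10,13); WM=1
i=7 t=11 v=6: → [10,14); WM=10
i=8 t=11 v=6: → [10,14); WM=10
i=9 t=4 v=2: DROP (t<10-3); WM=10
i=10 t=13 v=7: → [10,16); WM=10
i=11 t=15 v=6: → [10,18); WM=14
i=12 t=15 v=6: → [10,18); WM=14
i=13 t=16 v=3: → [10,19); WM=14
i=14 t=18 v=9: → [10,21); WM=14
i=15 t=12 v=6: → [10,21); WM=17
i=16 t=18 v=9: → [10,21); WM=17
i=17 t=17 v=4: → [10,21); WM=17
i=18 t=22 v=9: → [22,25); WM=17
i=19 t=24 v=9: → [22,27); WM=23
i=20 t=24 v=9: → [22,27); WM=23
i=21 t=25 v=1: → [22,28); WM=23
i=22 t=25 v=8: → [22,28); WM=23

9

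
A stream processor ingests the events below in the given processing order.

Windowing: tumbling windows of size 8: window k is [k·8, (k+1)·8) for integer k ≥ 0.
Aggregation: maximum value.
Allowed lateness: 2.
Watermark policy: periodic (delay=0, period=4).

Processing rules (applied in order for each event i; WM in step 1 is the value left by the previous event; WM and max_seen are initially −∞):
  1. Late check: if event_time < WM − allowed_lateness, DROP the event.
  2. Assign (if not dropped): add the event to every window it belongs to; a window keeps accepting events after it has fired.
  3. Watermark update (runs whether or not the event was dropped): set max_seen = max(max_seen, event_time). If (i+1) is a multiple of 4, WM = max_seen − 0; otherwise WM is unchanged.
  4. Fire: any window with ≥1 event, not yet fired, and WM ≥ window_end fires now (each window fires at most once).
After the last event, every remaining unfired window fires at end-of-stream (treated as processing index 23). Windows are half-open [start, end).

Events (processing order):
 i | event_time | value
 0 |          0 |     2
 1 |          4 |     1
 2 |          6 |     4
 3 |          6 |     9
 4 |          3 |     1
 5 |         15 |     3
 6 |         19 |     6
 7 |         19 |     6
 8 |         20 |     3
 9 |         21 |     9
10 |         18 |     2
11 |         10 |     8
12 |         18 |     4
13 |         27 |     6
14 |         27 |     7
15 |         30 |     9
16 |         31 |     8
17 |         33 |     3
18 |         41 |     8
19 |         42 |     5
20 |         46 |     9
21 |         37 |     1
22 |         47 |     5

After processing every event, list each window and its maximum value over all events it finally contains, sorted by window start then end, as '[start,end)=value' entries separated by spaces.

i=0 t=0 v=2: → [0,8); WM=−∞
i=1 t=4 v=1: → [0,8); WM=−∞
i=2 t=6 v=4: → [0,8); WM=−∞
i=3 t=6 v=9: → [0,8); WM=6
i=4 t=3 v=1: DROP (t<6-2); WM=6
i=5 t=15 v=3: → [8,16); WM=6
i=6 t=19 v=6: → [16,24); WM=6
i=7 t=19 v=6: → [16,24); WM=19; [0,8) fires=9 [8,16) fires=3
i=8 t=20 v=3: → [16,24); WM=19
i=9 t=21 v=9: → [16,24); WM=19
i=10 t=18 v=2: → [16,24); WM=19
i=11 t=10 v=8: DROP (t<19-2); WM=21
i=12 t=18 v=4: DROP (t<21-2); WM=21
i=13 t=27 v=6: → [24,32); WM=21
i=14 t=27 v=7: → [24,32); WM=21
i=15 t=30 v=9: → [24,32); WM=30; [16,24) fires=9
i=16 t=31 v=8: → [24,32); WM=30
i=17 t=33 v=3: → [32,40); WM=30
i=18 t=41 v=8: → [40,48); WM=30
i=19 t=42 v=5: → [40,48); WM=42; [24,32) fires=9 [32,40) fires=3
i=20 t=46 v=9: → [40,48); WM=42
i=21 t=37 v=1: DROP (t<42-2); WM=42
i=22 t=47 v=5: → [40,48); WM=42

[0,8)=9 [8,16)=3 [16,24)=9 [24,32)=9 [32,40)=3 [40,48)=9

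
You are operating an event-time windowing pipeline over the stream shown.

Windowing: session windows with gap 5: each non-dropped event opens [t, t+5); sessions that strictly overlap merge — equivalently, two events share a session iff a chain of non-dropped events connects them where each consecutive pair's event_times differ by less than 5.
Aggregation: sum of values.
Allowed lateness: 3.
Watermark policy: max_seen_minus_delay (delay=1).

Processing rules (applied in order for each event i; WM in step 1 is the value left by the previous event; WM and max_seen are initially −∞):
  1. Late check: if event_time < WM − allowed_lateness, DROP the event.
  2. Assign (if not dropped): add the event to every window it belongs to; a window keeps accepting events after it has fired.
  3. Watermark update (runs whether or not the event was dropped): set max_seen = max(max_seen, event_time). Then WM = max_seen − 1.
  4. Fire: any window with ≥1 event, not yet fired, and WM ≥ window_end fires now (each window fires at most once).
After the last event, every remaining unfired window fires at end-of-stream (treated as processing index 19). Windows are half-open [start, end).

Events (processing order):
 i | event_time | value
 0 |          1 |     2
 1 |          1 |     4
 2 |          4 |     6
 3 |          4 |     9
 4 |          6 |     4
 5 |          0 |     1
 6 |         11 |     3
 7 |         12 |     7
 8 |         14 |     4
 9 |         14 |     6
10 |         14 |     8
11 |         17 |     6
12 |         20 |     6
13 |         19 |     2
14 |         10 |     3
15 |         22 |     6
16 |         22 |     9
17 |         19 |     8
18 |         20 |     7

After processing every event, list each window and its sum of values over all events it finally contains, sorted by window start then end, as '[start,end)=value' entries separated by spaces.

i=0 t=1 v=2: → [1,6); WM=0
i=1 t=1 v=4: → [1,6); WM=0
i=2 t=4 v=6: → [1,9); WM=3
i=3 t=4 v=9: → [1,9); WM=3
i=4 t=6 v=4: → [1,11); WM=5
i=5 t=0 v=1: DROP (t<5-3); WM=5
i=6 t=11 v=3: → [11,16); WM=10
i=7 t=12 v=7: → [11,17); WM=11
i=8 t=14 v=4: → [11,19); WM=13
i=9 t=14 v=6: → [11,19); WM=13
i=10 t=14 v=8: → [11,19); WM=13
i=11 t=17 v=6: → [11,22); WM=16
i=12 t=20 v=6: → [11,25); WM=19
i=13 t=19 v=2: → [11,25); WM=19
i=14 t=10 v=3: DROP (t<19-3); WM=19
i=15 t=22 v=6: → [11,27); WM=21
i=16 t=22 v=9: → [11,27); WM=21
i=17 t=19 v=8: → [11,27); WM=21
i=18 t=20 v=7: → [11,27); WM=21

[1,11)=25 [11,27)=72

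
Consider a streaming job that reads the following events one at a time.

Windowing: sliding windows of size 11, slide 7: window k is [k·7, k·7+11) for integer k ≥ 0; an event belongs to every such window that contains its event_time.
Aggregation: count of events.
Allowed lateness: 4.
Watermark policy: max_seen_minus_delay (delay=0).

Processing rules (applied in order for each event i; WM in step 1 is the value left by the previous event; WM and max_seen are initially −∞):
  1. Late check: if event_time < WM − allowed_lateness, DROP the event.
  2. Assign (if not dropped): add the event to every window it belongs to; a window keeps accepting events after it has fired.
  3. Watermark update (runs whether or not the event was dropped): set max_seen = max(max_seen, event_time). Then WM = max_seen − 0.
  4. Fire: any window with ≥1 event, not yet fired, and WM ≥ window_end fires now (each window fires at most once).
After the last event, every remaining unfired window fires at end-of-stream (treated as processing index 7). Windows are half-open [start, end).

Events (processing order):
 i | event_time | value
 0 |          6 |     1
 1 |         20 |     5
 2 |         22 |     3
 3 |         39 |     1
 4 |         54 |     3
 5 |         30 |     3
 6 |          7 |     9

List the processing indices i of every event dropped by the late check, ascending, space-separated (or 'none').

i=0 t=6 v=1: → [0,11); WM=6
i=1 t=20 v=5: → [14,25); WM=20; [0,11) fires=1
i=2 t=22 v=3: → [21,32),[14,25); WM=22
i=3 t=39 v=1: → [35,46); WM=39; [14,25) fires=2 [21,32) fires=1
i=4 t=54 v=3: → [49,60); WM=54; [35,46) fires=1
i=5 t=30 v=3: DROP (t<54-4); WM=54
i=6 t=7 v=9: DROP (t<54-4); WM=54

5 6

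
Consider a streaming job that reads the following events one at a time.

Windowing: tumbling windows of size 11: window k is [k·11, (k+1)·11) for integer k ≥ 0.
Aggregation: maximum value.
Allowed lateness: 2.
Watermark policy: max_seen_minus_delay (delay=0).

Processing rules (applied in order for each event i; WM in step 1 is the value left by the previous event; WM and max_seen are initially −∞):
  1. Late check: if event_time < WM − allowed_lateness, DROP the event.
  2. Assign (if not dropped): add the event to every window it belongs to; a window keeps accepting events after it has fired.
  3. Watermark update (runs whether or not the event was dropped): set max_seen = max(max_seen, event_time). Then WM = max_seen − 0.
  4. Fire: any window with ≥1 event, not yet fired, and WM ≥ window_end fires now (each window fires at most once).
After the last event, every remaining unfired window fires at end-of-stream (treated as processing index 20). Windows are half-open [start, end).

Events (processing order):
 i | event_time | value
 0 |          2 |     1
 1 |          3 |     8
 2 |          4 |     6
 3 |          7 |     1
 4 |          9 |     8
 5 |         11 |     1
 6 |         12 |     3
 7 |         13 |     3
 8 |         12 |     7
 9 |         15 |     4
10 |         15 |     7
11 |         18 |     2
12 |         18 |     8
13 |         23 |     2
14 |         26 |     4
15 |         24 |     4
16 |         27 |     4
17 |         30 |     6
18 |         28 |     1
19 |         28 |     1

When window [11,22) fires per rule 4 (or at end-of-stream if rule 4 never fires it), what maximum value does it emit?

i=0 t=2 v=1: → [0,11); WM=2
i=1 t=3 v=8: → [0,11); WM=3
i=2 t=4 v=6: → [0,11); WM=4
i=3 t=7 v=1: → [0,11); WM=7
i=4 t=9 v=8: → [0,11); WM=9
i=5 t=11 v=1: → [11,22); WM=11; [0,11) fires=8
i=6 t=12 v=3: → [11,22); WM=12
i=7 t=13 v=3: → [11,22); WM=13
i=8 t=12 v=7: → [11,22); WM=13
i=9 t=15 v=4: → [11,22); WM=15
i=10 t=15 v=7: → [11,22); WM=15
i=11 t=18 v=2: → [11,22); WM=18
i=12 t=18 v=8: → [11,22); WM=18
i=13 t=23 v=2: → [22,33); WM=23; [11,22) fires=8
i=14 t=26 v=4: → [22,33); WM=26
i=15 t=24 v=4: → [22,33); WM=26
i=16 t=27 v=4: → [22,33); WM=27
i=17 t=30 v=6: → [22,33); WM=30
i=18 t=28 v=1: → [22,33); WM=30
i=19 t=28 v=1: → [22,33); WM=30

8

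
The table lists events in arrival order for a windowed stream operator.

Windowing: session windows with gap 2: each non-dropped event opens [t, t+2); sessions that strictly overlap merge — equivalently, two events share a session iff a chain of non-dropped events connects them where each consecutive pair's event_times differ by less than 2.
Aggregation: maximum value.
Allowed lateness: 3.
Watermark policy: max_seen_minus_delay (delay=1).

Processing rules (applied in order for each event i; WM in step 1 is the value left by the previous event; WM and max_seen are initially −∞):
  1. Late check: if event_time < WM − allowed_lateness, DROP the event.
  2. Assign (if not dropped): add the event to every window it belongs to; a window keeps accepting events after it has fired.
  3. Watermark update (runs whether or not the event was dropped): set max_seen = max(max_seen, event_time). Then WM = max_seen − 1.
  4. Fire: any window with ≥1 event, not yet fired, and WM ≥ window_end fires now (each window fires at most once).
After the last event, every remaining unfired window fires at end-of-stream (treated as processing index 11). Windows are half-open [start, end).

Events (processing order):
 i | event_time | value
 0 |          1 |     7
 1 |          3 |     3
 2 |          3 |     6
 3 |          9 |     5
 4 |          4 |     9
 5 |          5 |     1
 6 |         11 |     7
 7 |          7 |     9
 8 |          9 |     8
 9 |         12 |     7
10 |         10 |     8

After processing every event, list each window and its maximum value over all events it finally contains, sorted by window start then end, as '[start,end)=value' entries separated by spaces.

i=0 t=1 v=7: → [1,3); WM=0
i=1 t=3 v=3: → [3,5); WM=2
i=2 t=3 v=6: → [3,5); WM=2
i=3 t=9 v=5: → [9,11); WM=8
i=4 t=4 v=9: DROP (t<8-3); WM=8
i=5 t=5 v=1: → [5,7); WM=8
i=6 t=11 v=7: → [11,13); WM=10
i=7 t=7 v=9: → [7,9); WM=10
i=8 t=9 v=8: → [9,11); WM=10
i=9 t=12 v=7: → [11,14); WM=11
i=10 t=10 v=8: → [9,14); WM=11

[1,3)=7 [3,5)=6 [5,7)=1 [7,9)=9 [9,14)=8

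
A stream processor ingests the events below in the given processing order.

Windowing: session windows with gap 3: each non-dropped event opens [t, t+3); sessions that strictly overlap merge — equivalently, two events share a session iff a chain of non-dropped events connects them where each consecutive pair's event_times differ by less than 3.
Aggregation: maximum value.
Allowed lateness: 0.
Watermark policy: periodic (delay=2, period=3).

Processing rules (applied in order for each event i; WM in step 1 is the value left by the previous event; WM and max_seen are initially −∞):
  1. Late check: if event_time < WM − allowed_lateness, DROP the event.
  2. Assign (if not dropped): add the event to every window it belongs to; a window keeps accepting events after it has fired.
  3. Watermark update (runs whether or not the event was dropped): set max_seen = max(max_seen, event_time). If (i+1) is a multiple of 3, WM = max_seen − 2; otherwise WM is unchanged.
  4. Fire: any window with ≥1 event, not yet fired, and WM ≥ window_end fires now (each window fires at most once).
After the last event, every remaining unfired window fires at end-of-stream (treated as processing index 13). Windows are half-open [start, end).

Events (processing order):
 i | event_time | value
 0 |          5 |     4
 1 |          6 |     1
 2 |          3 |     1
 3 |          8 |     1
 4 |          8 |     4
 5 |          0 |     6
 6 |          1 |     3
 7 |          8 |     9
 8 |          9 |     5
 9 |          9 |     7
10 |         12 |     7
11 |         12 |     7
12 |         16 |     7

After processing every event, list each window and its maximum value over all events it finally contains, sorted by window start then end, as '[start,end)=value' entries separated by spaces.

[3,12)=9 [12,15)=7 [16,19)=7

i=0 t=5 v=4: → [5,8); WM=−∞
i=1 t=6 v=1: → [5,9); WM=−∞
i=2 t=3 v=1: → [3,9); WM=4
i=3 t=8 v=1: → [3,11); WM=4
i=4 t=8 v=4: → [3,11); WM=4
i=5 t=0 v=6: DROP (t<4-0); WM=6
i=6 t=1 v=3: DROP (t<6-0); WM=6
i=7 t=8 v=9: → [3,11); WM=6
i=8 t=9 v=5: → [3,12); WM=7
i=9 t=9 v=7: → [3,12); WM=7
i=10 t=12 v=7: → [12,15); WM=7
i=11 t=12 v=7: → [12,15); WM=10
i=12 t=16 v=7: → [16,19); WM=10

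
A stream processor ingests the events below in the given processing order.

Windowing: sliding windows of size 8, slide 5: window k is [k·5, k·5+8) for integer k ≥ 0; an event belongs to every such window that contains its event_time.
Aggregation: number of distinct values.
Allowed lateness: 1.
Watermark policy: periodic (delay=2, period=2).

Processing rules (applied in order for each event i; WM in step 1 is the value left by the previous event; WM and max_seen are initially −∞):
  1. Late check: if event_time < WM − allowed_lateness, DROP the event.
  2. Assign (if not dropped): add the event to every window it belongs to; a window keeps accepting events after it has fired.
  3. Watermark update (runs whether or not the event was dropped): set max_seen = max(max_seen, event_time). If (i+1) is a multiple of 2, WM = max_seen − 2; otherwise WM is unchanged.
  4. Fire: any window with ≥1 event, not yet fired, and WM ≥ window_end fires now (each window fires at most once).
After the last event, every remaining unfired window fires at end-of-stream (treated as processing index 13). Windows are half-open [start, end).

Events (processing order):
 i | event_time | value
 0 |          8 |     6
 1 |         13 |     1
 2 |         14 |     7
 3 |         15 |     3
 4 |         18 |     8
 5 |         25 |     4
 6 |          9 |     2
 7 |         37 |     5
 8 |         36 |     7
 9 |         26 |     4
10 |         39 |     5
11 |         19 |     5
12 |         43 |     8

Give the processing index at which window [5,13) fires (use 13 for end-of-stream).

3

i=0 t=8 v=6: → [5,13); WM=−∞
i=1 t=13 v=1: → [10,18); WM=11
i=2 t=14 v=7: → [10,18); WM=11
i=3 t=15 v=3: → [15,23),[10,18); WM=13; [5,13) fires=1
i=4 t=18 v=8: → [15,23); WM=13
i=5 t=25 v=4: → [25,33),[20,28); WM=23; [10,18) fires=3 [15,23) fires=2
i=6 t=9 v=2: DROP (t<23-1); WM=23
i=7 t=37 v=5: → [35,43),[30,38); WM=35; [20,28) fires=1 [25,33) fires=1
i=8 t=36 v=7: → [35,43),[30,38); WM=35
i=9 t=26 v=4: DROP (t<35-1); WM=35
i=10 t=39 v=5: → [35,43); WM=35
i=11 t=19 v=5: DROP (t<35-1); WM=37
i=12 t=43 v=8: → [40,48); WM=37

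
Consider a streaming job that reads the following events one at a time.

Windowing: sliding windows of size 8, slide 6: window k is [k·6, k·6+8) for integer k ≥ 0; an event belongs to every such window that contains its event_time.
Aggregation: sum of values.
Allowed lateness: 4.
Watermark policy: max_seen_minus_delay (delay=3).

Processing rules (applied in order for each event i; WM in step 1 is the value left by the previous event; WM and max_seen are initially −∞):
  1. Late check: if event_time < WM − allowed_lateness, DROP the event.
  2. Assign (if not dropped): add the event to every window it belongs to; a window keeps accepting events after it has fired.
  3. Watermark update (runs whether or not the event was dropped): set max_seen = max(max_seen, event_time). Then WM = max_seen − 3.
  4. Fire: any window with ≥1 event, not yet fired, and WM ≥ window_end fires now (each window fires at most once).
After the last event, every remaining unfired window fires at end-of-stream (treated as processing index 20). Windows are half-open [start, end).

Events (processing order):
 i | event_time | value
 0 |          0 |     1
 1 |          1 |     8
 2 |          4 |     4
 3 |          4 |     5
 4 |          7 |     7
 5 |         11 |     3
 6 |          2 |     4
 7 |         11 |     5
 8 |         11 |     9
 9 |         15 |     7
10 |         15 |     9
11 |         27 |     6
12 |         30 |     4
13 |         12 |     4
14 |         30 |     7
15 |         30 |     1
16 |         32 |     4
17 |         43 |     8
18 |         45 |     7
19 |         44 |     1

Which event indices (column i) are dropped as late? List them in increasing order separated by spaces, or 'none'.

6 13

i=0 t=0 v=1: → [0,8); WM=-3
i=1 t=1 v=8: → [0,8); WM=-2
i=2 t=4 v=4: → [0,8); WM=1
i=3 t=4 v=5: → [0,8); WM=1
i=4 t=7 v=7: → [6,14),[0,8); WM=4
i=5 t=11 v=3: → [6,14); WM=8; [0,8) fires=25
i=6 t=2 v=4: DROP (t<8-4); WM=8
i=7 t=11 v=5: → [6,14); WM=8
i=8 t=11 v=9: → [6,14); WM=8
i=9 t=15 v=7: → [12,20); WM=12
i=10 t=15 v=9: → [12,20); WM=12
i=11 t=27 v=6: → [24,32); WM=24; [6,14) fires=24 [12,20) fires=16
i=12 t=30 v=4: → [30,38),[24,32); WM=27
i=13 t=12 v=4: DROP (t<27-4); WM=27
i=14 t=30 v=7: → [30,38),[24,32); WM=27
i=15 t=30 v=1: → [30,38),[24,32); WM=27
i=16 t=32 v=4: → [30,38); WM=29
i=17 t=43 v=8: → [42,50),[36,44); WM=40; [24,32) fires=18 [30,38) fires=16
i=18 t=45 v=7: → [42,50); WM=42
i=19 t=44 v=1: → [42,50); WM=42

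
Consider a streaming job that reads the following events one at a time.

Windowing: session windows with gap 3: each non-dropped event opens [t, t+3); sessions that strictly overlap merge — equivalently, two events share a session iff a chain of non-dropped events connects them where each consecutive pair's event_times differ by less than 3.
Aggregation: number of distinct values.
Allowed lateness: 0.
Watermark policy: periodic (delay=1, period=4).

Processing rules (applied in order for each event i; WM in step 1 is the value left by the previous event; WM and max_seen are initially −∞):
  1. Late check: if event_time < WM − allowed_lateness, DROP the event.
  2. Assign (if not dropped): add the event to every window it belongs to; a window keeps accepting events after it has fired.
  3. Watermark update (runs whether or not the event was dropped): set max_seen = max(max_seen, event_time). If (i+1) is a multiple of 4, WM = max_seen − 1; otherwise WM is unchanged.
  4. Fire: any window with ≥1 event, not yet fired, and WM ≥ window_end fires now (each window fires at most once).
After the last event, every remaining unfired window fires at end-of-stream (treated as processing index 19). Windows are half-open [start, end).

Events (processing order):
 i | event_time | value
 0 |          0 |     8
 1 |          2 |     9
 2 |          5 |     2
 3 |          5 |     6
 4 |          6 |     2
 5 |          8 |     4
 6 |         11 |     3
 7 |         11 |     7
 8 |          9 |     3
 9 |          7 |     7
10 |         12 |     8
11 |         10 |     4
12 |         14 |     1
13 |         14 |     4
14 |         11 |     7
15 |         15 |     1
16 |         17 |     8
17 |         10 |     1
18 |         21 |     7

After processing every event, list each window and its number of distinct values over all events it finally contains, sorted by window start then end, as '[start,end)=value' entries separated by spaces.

i=0 t=0 v=8: → [0,3); WM=−∞
i=1 t=2 v=9: → [0,5); WM=−∞
i=2 t=5 v=2: → [5,8); WM=−∞
i=3 t=5 v=6: → [5,8); WM=4
i=4 t=6 v=2: → [5,9); WM=4
i=5 t=8 v=4: → [5,11); WM=4
i=6 t=11 v=3: → [11,14); WM=4
i=7 t=11 v=7: → [11,14); WM=10
i=8 t=9 v=3: DROP (t<10-0); WM=10
i=9 t=7 v=7: DROP (t<10-0); WM=10
i=10 t=12 v=8: → [11,15); WM=10
i=11 t=10 v=4: → [5,15); WM=11
i=12 t=14 v=1: → [5,17); WM=11
i=13 t=14 v=4: → [5,17); WM=11
i=14 t=11 v=7: → [5,17); WM=11
i=15 t=15 v=1: → [5,18); WM=14
i=16 t=17 v=8: → [5,20); WM=14
i=17 t=10 v=1: DROP (t<14-0); WM=14
i=18 t=21 v=7: → [21,24); WM=14

[0,5)=2 [5,20)=7 [21,24)=1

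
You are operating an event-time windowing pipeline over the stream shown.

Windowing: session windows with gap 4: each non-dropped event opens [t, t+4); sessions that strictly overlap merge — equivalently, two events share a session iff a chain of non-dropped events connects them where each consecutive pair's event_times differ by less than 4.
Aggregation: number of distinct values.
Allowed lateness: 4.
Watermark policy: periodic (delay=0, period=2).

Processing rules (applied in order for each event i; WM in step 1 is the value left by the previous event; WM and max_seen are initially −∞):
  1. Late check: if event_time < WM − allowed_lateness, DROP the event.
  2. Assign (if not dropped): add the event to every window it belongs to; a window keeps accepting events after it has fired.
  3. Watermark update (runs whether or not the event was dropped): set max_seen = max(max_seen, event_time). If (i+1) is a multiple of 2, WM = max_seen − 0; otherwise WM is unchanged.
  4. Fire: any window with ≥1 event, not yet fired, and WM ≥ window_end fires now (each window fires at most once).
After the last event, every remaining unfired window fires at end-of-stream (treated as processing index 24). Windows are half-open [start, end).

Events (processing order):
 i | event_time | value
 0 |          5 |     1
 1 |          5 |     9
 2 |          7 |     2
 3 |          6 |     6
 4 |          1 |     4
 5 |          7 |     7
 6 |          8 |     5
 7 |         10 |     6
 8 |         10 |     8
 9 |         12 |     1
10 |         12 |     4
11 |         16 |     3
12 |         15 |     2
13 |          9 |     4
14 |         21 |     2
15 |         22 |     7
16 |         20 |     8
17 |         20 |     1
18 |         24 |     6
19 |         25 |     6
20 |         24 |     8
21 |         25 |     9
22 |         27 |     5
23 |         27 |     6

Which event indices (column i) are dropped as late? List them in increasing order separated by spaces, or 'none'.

i=0 t=5 v=1: → [5,9); WM=−∞
i=1 t=5 v=9: → [5,9); WM=5
i=2 t=7 v=2: → [5,11); WM=5
i=3 t=6 v=6: → [5,11); WM=7
i=4 t=1 v=4: DROP (t<7-4); WM=7
i=5 t=7 v=7: → [5,11); WM=7
i=6 t=8 v=5: → [5,12); WM=7
i=7 t=10 v=6: → [5,14); WM=10
i=8 t=10 v=8: → [5,14); WM=10
i=9 t=12 v=1: → [5,16); WM=12
i=10 t=12 v=4: → [5,16); WM=12
i=11 t=16 v=3: → [16,20); WM=16
i=12 t=15 v=2: → [5,20); WM=16
i=13 t=9 v=4: DROP (t<16-4); WM=16
i=14 t=21 v=2: → [21,25); WM=16
i=15 t=22 v=7: → [21,26); WM=22
i=16 t=20 v=8: → [20,26); WM=22
i=17 t=20 v=1: → [20,26); WM=22
i=18 t=24 v=6: → [20,28); WM=22
i=19 t=25 v=6: → [20,29); WM=25
i=20 t=24 v=8: → [20,29); WM=25
i=21 t=25 v=9: → [20,29); WM=25
i=22 t=27 v=5: → [20,31); WM=25
i=23 t=27 v=6: → [20,31); WM=27

4 13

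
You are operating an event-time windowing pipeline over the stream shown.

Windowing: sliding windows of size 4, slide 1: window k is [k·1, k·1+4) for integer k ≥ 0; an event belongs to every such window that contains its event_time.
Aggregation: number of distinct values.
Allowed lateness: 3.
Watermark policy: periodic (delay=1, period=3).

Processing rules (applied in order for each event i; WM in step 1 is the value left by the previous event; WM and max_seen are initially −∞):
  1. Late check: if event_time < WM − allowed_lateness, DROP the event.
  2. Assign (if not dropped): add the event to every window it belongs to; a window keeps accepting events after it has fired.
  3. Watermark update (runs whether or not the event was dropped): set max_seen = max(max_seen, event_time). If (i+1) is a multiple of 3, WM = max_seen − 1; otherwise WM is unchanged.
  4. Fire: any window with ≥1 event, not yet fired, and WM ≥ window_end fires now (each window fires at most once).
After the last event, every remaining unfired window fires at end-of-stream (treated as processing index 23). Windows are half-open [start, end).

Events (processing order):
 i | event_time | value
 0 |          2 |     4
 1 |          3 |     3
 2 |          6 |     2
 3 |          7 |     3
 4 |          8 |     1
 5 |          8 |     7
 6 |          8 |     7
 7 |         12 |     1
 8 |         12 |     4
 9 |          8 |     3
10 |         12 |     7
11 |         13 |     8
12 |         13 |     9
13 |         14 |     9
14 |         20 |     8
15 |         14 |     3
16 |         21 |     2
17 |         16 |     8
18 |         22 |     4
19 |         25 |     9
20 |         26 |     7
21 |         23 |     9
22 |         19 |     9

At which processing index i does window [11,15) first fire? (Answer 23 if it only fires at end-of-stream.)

i=0 t=2 v=4: → [2,6),[1,5),[0,4); WM=−∞
i=1 t=3 v=3: → [3,7),[2,6),[1,5),[0,4); WM=−∞
i=2 t=6 v=2: → [6,10),[5,9),[4,8),[3,7); WM=5; [0,4) fires=2 [1,5) fires=2
i=3 t=7 v=3: → [7,11),[6,10),[5,9),[4,8); WM=5
i=4 t=8 v=1: → [8,12),[7,11),[6,10),[5,9); WM=5
i=5 t=8 v=7: → [8,12),[7,11),[6,10),[5,9); WM=7; [2,6) fires=2 [3,7) fires=2
i=6 t=8 v=7: → [8,12),[7,11),[6,10),[5,9); WM=7
i=7 t=12 v=1: → [12,16),[11,15),[10,14),[9,13); WM=7
i=8 t=12 v=4: → [12,16),[11,15),[10,14),[9,13); WM=11; [4,8) fires=2 [5,9) fires=4 [6,10) fires=4 [7,11) fires=3
i=9 t=8 v=3: → [8,12),[7,11),[6,10),[5,9); WM=11
i=10 t=12 v=7: → [12,16),[11,15),[10,14),[9,13); WM=11
i=11 t=13 v=8: → [13,17),[12,16),[11,15),[10,14); WM=12; [8,12) fires=3
i=12 t=13 v=9: → [13,17),[12,16),[11,15),[10,14); WM=12
i=13 t=14 v=9: → [14,18),[13,17),[12,16),[11,15); WM=12
i=14 t=20 v=8: → [20,24),[19,23),[18,22),[17,21); WM=19; [9,13) fires=3 [10,14) fires=5 [11,15) fires=5 [12,16) fires=5 [13,17) fires=2 [14,18) fires=1
i=15 t=14 v=3: DROP (t<19-3); WM=19
i=16 t=21 v=2: → [21,25),[20,24),[19,23),[18,22); WM=19
i=17 t=16 v=8: → [16,20),[15,19),[14,18),[13,17); WM=20; [15,19) fires=1 [16,20) fires=1
i=18 t=22 v=4: → [22,26),[21,25),[20,24),[19,23); WM=20
i=19 t=25 v=9: → [25,29),[24,28),[23,27),[22,26); WM=20
i=20 t=26 v=7: → [26,30),[25,29),[24,28),[23,27); WM=25; [17,21) fires=1 [18,22) fires=2 [19,23) fires=3 [20,24) fires=3 [21,25) fires=2
i=21 t=23 v=9: → [23,27),[22,26),[21,25),[20,24); WM=25
i=22 t=19 v=9: DROP (t<25-3); WM=25

14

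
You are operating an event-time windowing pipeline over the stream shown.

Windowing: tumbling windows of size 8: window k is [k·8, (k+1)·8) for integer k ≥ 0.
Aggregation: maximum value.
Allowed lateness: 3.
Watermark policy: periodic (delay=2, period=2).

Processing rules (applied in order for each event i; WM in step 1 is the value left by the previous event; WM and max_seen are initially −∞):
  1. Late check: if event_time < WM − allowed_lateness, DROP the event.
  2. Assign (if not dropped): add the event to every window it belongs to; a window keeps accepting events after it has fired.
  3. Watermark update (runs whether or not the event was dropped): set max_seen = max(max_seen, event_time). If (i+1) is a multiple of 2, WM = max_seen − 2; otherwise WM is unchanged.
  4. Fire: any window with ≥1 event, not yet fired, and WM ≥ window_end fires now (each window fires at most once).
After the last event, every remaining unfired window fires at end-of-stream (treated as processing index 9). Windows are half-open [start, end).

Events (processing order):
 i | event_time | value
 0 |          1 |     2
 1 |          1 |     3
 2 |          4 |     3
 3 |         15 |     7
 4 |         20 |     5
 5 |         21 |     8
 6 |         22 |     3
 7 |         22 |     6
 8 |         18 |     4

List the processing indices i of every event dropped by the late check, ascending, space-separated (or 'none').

none

i=0 t=1 v=2: → [0,8); WM=−∞
i=1 t=1 v=3: → [0,8); WM=-1
i=2 t=4 v=3: → [0,8); WM=-1
i=3 t=15 v=7: → [8,16); WM=13; [0,8) fires=3
i=4 t=20 v=5: → [16,24); WM=13
i=5 t=21 v=8: → [16,24); WM=19; [8,16) fires=7
i=6 t=22 v=3: → [16,24); WM=19
i=7 t=22 v=6: → [16,24); WM=20
i=8 t=18 v=4: → [16,24); WM=20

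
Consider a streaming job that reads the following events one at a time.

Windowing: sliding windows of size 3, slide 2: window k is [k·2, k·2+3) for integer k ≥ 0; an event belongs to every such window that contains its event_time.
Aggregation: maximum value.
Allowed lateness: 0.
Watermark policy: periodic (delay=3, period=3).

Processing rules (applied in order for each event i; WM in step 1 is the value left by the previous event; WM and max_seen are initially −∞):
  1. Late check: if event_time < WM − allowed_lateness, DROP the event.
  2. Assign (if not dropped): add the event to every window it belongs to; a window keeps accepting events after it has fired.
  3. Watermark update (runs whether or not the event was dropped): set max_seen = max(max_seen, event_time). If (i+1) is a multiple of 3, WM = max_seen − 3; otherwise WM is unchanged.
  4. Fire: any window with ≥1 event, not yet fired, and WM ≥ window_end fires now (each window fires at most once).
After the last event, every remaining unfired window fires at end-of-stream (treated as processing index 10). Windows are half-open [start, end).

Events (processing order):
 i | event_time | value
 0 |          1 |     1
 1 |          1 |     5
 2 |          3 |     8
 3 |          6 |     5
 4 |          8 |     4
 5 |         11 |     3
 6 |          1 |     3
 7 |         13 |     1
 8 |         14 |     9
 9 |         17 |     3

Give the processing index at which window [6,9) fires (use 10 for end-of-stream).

8

i=0 t=1 v=1: → [0,3); WM=−∞
i=1 t=1 v=5: → [0,3); WM=−∞
i=2 t=3 v=8: → [2,5); WM=0
i=3 t=6 v=5: → [6,9),[4,7); WM=0
i=4 t=8 v=4: → [8,11),[6,9); WM=0
i=5 t=11 v=3: → [10,13); WM=8; [0,3) fires=5 [2,5) fires=8 [4,7) fires=5
i=6 t=1 v=3: DROP (t<8-0); WM=8
i=7 t=13 v=1: → [12,15); WM=8
i=8 t=14 v=9: → [14,17),[12,15); WM=11; [6,9) fires=5 [8,11) fires=4
i=9 t=17 v=3: → [16,19); WM=11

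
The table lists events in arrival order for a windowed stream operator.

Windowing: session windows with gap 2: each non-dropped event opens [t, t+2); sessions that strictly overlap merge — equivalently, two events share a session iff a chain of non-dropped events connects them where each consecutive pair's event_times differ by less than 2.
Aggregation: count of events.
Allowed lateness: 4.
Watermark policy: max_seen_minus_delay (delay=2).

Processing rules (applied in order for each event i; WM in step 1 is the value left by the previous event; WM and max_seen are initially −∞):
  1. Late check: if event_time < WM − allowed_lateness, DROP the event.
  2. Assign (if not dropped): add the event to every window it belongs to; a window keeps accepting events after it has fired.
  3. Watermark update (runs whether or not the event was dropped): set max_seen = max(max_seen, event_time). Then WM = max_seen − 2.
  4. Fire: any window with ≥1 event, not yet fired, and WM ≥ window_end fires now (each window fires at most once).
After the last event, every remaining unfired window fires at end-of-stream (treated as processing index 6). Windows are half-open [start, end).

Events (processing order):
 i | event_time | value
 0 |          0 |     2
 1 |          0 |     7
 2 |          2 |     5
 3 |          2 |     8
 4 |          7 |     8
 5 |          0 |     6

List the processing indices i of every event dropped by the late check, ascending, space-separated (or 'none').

5

i=0 t=0 v=2: → [0,2); WM=-2
i=1 t=0 v=7: → [0,2); WM=-2
i=2 t=2 v=5: → [2,4); WM=0
i=3 t=2 v=8: → [2,4); WM=0
i=4 t=7 v=8: → [7,9); WM=5
i=5 t=0 v=6: DROP (t<5-4); WM=5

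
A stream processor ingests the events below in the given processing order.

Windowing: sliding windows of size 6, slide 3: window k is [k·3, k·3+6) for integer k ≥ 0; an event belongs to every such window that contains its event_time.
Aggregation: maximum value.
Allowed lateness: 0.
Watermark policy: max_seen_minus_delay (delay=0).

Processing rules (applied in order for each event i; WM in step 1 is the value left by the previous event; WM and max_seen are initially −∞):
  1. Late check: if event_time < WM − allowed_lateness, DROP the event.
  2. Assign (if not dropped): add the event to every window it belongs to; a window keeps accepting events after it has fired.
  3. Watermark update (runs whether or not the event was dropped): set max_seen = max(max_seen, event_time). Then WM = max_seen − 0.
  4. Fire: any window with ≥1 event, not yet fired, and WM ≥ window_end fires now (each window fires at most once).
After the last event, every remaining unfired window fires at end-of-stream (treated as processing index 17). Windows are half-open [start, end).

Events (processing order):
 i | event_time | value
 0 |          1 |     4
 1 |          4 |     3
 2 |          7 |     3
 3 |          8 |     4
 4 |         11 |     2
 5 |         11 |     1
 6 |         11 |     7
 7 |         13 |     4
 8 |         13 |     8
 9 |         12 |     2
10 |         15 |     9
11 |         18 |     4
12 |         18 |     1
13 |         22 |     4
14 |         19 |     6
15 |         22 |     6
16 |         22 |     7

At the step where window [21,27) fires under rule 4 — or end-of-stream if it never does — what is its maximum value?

i=0 t=1 v=4: → [0,6); WM=1
i=1 t=4 v=3: → [3,9),[0,6); WM=4
i=2 t=7 v=3: → [6,12),[3,9); WM=7; [0,6) fires=4
i=3 t=8 v=4: → [6,12),[3,9); WM=8
i=4 t=11 v=2: → [9,15),[6,12); WM=11; [3,9) fires=4
i=5 t=11 v=1: → [9,15),[6,12); WM=11
i=6 t=11 v=7: → [9,15),[6,12); WM=11
i=7 t=13 v=4: → [12,18),[9,15); WM=13; [6,12) fires=7
i=8 t=13 v=8: → [12,18),[9,15); WM=13
i=9 t=12 v=2: DROP (t<13-0); WM=13
i=10 t=15 v=9: → [15,21),[12,18); WM=15; [9,15) fires=8
i=11 t=18 v=4: → [18,24),[15,21); WM=18; [12,18) fires=9
i=12 t=18 v=1: → [18,24),[15,21); WM=18
i=13 t=22 v=4: → [21,27),[18,24); WM=22; [15,21) fires=9
i=14 t=19 v=6: DROP (t<22-0); WM=22
i=15 t=22 v=6: → [21,27),[18,24); WM=22
i=16 t=22 v=7: → [21,27),[18,24); WM=22

7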